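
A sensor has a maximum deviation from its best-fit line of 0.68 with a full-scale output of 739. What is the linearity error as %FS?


Linearity error = (max deviation / full scale) * 100%.
Linearity = (0.68 / 739) * 100
Linearity = 0.092 %FS

0.092 %FS


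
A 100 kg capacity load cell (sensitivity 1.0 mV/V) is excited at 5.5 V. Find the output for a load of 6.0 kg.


Vout = rated_output * Vex * (load / capacity).
Vout = 1.0 * 5.5 * (6.0 / 100)
Vout = 1.0 * 5.5 * 0.06
Vout = 0.33 mV

0.33 mV


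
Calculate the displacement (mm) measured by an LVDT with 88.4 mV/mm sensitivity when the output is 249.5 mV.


Displacement = Vout / sensitivity.
d = 249.5 / 88.4
d = 2.822 mm

2.822 mm


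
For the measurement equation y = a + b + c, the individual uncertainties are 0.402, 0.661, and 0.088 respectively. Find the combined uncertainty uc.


For a sum of independent quantities, uc = sqrt(u1^2 + u2^2 + u3^2).
uc = sqrt(0.402^2 + 0.661^2 + 0.088^2)
uc = sqrt(0.161604 + 0.436921 + 0.007744)
uc = 0.7786

0.7786


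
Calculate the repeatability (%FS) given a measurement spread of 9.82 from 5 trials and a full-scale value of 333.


Repeatability = (spread / full scale) * 100%.
R = (9.82 / 333) * 100
R = 2.949 %FS

2.949 %FS


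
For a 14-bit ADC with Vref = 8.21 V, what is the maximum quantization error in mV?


The maximum quantization error is +/- LSB/2.
LSB = Vref / 2^n = 8.21 / 16384 = 0.0005011 V
Max error = LSB / 2 = 0.0005011 / 2 = 0.00025055 V
Max error = 0.2505 mV

0.2505 mV


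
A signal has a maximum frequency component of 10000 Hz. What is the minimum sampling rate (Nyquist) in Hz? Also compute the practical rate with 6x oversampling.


By Nyquist theorem, fs_min = 2 * fmax.
fs_min = 2 * 10000 = 20000 Hz
Practical rate = 6 * fs_min = 6 * 20000 = 120000 Hz

fs_min = 20000 Hz, fs_practical = 120000 Hz


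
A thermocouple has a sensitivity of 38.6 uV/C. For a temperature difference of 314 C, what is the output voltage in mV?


The thermocouple output V = sensitivity * dT.
V = 38.6 uV/C * 314 C
V = 12120.4 uV
V = 12.12 mV

12.12 mV


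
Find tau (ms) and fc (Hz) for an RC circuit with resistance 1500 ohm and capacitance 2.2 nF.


Time constant: tau = R * C.
tau = 1500 * 2.20e-09 = 3.3e-06 s
tau = 0.0033 ms
Cutoff frequency: fc = 1 / (2*pi*R*C).
fc = 1 / (2*pi*3.3e-06) = 48228.77 Hz

tau = 0.0033 ms, fc = 48228.77 Hz


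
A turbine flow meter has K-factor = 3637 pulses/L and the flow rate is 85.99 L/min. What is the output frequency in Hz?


Frequency = K * Q / 60 (converting L/min to L/s).
f = 3637 * 85.99 / 60
f = 312745.63 / 60
f = 5212.43 Hz

5212.43 Hz


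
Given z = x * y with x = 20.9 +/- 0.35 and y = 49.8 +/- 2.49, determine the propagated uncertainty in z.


For a product z = x*y, the relative uncertainty is:
uz/z = sqrt((ux/x)^2 + (uy/y)^2)
Relative uncertainties: ux/x = 0.35/20.9 = 0.016746
uy/y = 2.49/49.8 = 0.05
z = 20.9 * 49.8 = 1040.8
uz = 1040.8 * sqrt(0.016746^2 + 0.05^2) = 54.882

54.882


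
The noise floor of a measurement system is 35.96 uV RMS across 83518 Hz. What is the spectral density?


Noise spectral density = Vrms / sqrt(BW).
NSD = 35.96 / sqrt(83518)
NSD = 35.96 / 288.9948
NSD = 0.1244 uV/sqrt(Hz)

0.1244 uV/sqrt(Hz)


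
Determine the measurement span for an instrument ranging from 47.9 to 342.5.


Span = upper range - lower range.
Span = 342.5 - (47.9)
Span = 294.6

294.6


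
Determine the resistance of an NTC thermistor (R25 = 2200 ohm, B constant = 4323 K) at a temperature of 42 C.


NTC thermistor equation: Rt = R25 * exp(B * (1/T - 1/T25)).
T in Kelvin: 315.15 K, T25 = 298.15 K
1/T - 1/T25 = 1/315.15 - 1/298.15 = -0.00018092
B * (1/T - 1/T25) = 4323 * -0.00018092 = -0.7821
Rt = 2200 * exp(-0.7821) = 1006.3 ohm

1006.3 ohm


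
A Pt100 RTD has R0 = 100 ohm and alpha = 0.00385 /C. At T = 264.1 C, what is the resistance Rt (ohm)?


The RTD equation: Rt = R0 * (1 + alpha * T).
Rt = 100 * (1 + 0.00385 * 264.1)
Rt = 100 * (1 + 1.016785)
Rt = 100 * 2.016785
Rt = 201.679 ohm

201.679 ohm


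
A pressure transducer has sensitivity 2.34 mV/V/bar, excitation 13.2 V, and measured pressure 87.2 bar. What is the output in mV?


Output = sensitivity * Vex * P.
Vout = 2.34 * 13.2 * 87.2
Vout = 30.888 * 87.2
Vout = 2693.43 mV

2693.43 mV


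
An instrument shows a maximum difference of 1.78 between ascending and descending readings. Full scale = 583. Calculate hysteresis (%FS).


Hysteresis = (max difference / full scale) * 100%.
H = (1.78 / 583) * 100
H = 0.305 %FS

0.305 %FS


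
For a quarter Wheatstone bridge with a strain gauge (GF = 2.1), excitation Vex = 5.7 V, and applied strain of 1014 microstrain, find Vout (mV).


Quarter bridge output: Vout = (GF * epsilon * Vex) / 4.
Vout = (2.1 * 1014e-6 * 5.7) / 4
Vout = 0.01213758 / 4 V
Vout = 0.0030344 V = 3.0344 mV

3.0344 mV


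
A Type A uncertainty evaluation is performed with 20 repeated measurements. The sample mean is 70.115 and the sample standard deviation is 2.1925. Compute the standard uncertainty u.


The standard uncertainty for Type A evaluation is u = s / sqrt(n).
u = 2.1925 / sqrt(20)
u = 2.1925 / 4.4721
u = 0.4903

0.4903


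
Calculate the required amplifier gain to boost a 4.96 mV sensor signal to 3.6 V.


Gain = Vout / Vin (converting to same units).
G = 3.6 V / 4.96 mV
G = 3600.0 mV / 4.96 mV
G = 725.81

725.81


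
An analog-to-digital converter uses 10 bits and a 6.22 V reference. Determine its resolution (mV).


The resolution (LSB) of an ADC is Vref / 2^n.
LSB = 6.22 / 2^10
LSB = 6.22 / 1024
LSB = 0.00607422 V = 6.07421875 mV

6.07421875 mV


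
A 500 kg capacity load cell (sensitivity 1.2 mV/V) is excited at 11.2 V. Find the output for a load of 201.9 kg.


Vout = rated_output * Vex * (load / capacity).
Vout = 1.2 * 11.2 * (201.9 / 500)
Vout = 1.2 * 11.2 * 0.4038
Vout = 5.427 mV

5.427 mV


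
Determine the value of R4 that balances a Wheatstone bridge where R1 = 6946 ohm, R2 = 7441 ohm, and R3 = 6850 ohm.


At balance: R1*R4 = R2*R3, so R4 = R2*R3/R1.
R4 = 7441 * 6850 / 6946
R4 = 50970850 / 6946
R4 = 7338.16 ohm

7338.16 ohm


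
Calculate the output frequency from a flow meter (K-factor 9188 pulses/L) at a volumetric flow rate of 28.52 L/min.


Frequency = K * Q / 60 (converting L/min to L/s).
f = 9188 * 28.52 / 60
f = 262041.76 / 60
f = 4367.36 Hz

4367.36 Hz


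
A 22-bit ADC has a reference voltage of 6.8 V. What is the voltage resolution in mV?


The resolution (LSB) of an ADC is Vref / 2^n.
LSB = 6.8 / 2^22
LSB = 6.8 / 4194304
LSB = 1.62e-06 V = 0.00162125 mV

0.00162125 mV


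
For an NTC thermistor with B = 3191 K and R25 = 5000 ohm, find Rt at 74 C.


NTC thermistor equation: Rt = R25 * exp(B * (1/T - 1/T25)).
T in Kelvin: 347.15 K, T25 = 298.15 K
1/T - 1/T25 = 1/347.15 - 1/298.15 = -0.00047342
B * (1/T - 1/T25) = 3191 * -0.00047342 = -1.5107
Rt = 5000 * exp(-1.5107) = 1103.8 ohm

1103.8 ohm


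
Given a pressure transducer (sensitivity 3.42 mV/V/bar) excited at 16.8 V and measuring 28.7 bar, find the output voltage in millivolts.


Output = sensitivity * Vex * P.
Vout = 3.42 * 16.8 * 28.7
Vout = 57.456 * 28.7
Vout = 1648.99 mV

1648.99 mV


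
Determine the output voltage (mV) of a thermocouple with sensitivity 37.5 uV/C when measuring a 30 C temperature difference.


The thermocouple output V = sensitivity * dT.
V = 37.5 uV/C * 30 C
V = 1125.0 uV
V = 1.125 mV

1.125 mV


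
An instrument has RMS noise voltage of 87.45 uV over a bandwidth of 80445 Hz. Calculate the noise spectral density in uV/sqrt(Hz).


Noise spectral density = Vrms / sqrt(BW).
NSD = 87.45 / sqrt(80445)
NSD = 87.45 / 283.6283
NSD = 0.3083 uV/sqrt(Hz)

0.3083 uV/sqrt(Hz)


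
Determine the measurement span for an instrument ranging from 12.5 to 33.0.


Span = upper range - lower range.
Span = 33.0 - (12.5)
Span = 20.5

20.5


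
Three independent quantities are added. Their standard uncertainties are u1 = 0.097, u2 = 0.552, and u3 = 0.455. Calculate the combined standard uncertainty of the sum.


For a sum of independent quantities, uc = sqrt(u1^2 + u2^2 + u3^2).
uc = sqrt(0.097^2 + 0.552^2 + 0.455^2)
uc = sqrt(0.009409 + 0.304704 + 0.207025)
uc = 0.7219

0.7219


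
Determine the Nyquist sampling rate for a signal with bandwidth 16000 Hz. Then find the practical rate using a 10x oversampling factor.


By Nyquist theorem, fs_min = 2 * fmax.
fs_min = 2 * 16000 = 32000 Hz
Practical rate = 10 * fs_min = 10 * 32000 = 320000 Hz

fs_min = 32000 Hz, fs_practical = 320000 Hz


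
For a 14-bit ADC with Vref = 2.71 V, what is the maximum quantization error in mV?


The maximum quantization error is +/- LSB/2.
LSB = Vref / 2^n = 2.71 / 16384 = 0.00016541 V
Max error = LSB / 2 = 0.00016541 / 2 = 8.27e-05 V
Max error = 0.0827 mV

0.0827 mV


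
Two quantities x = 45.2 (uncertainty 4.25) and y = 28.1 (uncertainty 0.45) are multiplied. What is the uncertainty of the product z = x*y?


For a product z = x*y, the relative uncertainty is:
uz/z = sqrt((ux/x)^2 + (uy/y)^2)
Relative uncertainties: ux/x = 4.25/45.2 = 0.094027
uy/y = 0.45/28.1 = 0.016014
z = 45.2 * 28.1 = 1270.1
uz = 1270.1 * sqrt(0.094027^2 + 0.016014^2) = 121.145

121.145


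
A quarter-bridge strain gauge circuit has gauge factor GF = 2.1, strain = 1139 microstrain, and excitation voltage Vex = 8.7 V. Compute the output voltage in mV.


Quarter bridge output: Vout = (GF * epsilon * Vex) / 4.
Vout = (2.1 * 1139e-6 * 8.7) / 4
Vout = 0.02080953 / 4 V
Vout = 0.00520238 V = 5.2024 mV

5.2024 mV


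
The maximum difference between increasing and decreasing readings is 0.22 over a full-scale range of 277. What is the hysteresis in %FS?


Hysteresis = (max difference / full scale) * 100%.
H = (0.22 / 277) * 100
H = 0.079 %FS

0.079 %FS


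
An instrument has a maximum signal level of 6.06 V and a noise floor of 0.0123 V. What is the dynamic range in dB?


Dynamic range = 20 * log10(Vmax / Vnoise).
DR = 20 * log10(6.06 / 0.0123)
DR = 20 * log10(492.68)
DR = 53.85 dB

53.85 dB


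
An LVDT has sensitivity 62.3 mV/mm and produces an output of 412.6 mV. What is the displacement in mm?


Displacement = Vout / sensitivity.
d = 412.6 / 62.3
d = 6.623 mm

6.623 mm


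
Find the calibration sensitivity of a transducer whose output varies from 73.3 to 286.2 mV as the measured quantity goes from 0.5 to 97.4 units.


Sensitivity = (y2 - y1) / (x2 - x1).
S = (286.2 - 73.3) / (97.4 - 0.5)
S = 212.9 / 96.9
S = 2.1971 mV/unit

2.1971 mV/unit


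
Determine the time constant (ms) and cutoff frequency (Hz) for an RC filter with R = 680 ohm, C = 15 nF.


Time constant: tau = R * C.
tau = 680 * 1.50e-08 = 1.02e-05 s
tau = 0.0102 ms
Cutoff frequency: fc = 1 / (2*pi*R*C).
fc = 1 / (2*pi*1.02e-05) = 15603.43 Hz

tau = 0.0102 ms, fc = 15603.43 Hz


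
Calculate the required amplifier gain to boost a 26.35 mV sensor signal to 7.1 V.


Gain = Vout / Vin (converting to same units).
G = 7.1 V / 26.35 mV
G = 7100.0 mV / 26.35 mV
G = 269.45

269.45


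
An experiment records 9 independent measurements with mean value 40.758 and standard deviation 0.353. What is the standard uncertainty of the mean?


The standard uncertainty for Type A evaluation is u = s / sqrt(n).
u = 0.353 / sqrt(9)
u = 0.353 / 3.0
u = 0.1177

0.1177


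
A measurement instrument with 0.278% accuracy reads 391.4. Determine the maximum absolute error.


Absolute error = (accuracy% / 100) * reading.
Error = (0.278 / 100) * 391.4
Error = 0.00278 * 391.4
Error = 1.0881

1.0881


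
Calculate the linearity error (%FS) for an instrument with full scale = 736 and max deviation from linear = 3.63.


Linearity error = (max deviation / full scale) * 100%.
Linearity = (3.63 / 736) * 100
Linearity = 0.493 %FS

0.493 %FS


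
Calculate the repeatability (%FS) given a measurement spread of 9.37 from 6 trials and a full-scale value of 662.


Repeatability = (spread / full scale) * 100%.
R = (9.37 / 662) * 100
R = 1.415 %FS

1.415 %FS


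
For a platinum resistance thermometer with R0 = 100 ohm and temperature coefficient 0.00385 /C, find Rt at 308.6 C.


The RTD equation: Rt = R0 * (1 + alpha * T).
Rt = 100 * (1 + 0.00385 * 308.6)
Rt = 100 * (1 + 1.18811)
Rt = 100 * 2.18811
Rt = 218.811 ohm

218.811 ohm


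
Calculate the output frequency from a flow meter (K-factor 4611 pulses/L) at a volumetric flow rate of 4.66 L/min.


Frequency = K * Q / 60 (converting L/min to L/s).
f = 4611 * 4.66 / 60
f = 21487.26 / 60
f = 358.12 Hz

358.12 Hz


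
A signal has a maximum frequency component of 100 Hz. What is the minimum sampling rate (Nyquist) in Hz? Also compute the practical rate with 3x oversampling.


By Nyquist theorem, fs_min = 2 * fmax.
fs_min = 2 * 100 = 200 Hz
Practical rate = 3 * fs_min = 3 * 200 = 600 Hz

fs_min = 200 Hz, fs_practical = 600 Hz


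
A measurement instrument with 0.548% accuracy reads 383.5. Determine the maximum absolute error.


Absolute error = (accuracy% / 100) * reading.
Error = (0.548 / 100) * 383.5
Error = 0.00548 * 383.5
Error = 2.1016

2.1016


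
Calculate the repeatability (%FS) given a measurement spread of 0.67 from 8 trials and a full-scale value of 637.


Repeatability = (spread / full scale) * 100%.
R = (0.67 / 637) * 100
R = 0.105 %FS

0.105 %FS


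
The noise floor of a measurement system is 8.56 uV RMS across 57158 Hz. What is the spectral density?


Noise spectral density = Vrms / sqrt(BW).
NSD = 8.56 / sqrt(57158)
NSD = 8.56 / 239.0774
NSD = 0.0358 uV/sqrt(Hz)

0.0358 uV/sqrt(Hz)


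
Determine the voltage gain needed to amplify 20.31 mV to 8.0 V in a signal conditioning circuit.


Gain = Vout / Vin (converting to same units).
G = 8.0 V / 20.31 mV
G = 8000.0 mV / 20.31 mV
G = 393.89

393.89


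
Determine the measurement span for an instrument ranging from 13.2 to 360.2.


Span = upper range - lower range.
Span = 360.2 - (13.2)
Span = 347.0

347.0


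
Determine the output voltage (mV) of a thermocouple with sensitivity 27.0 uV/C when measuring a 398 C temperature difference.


The thermocouple output V = sensitivity * dT.
V = 27.0 uV/C * 398 C
V = 10746.0 uV
V = 10.746 mV

10.746 mV


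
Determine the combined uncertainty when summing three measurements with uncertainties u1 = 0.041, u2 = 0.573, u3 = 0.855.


For a sum of independent quantities, uc = sqrt(u1^2 + u2^2 + u3^2).
uc = sqrt(0.041^2 + 0.573^2 + 0.855^2)
uc = sqrt(0.001681 + 0.328329 + 0.731025)
uc = 1.0301

1.0301


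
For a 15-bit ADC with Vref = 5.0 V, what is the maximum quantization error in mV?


The maximum quantization error is +/- LSB/2.
LSB = Vref / 2^n = 5.0 / 32768 = 0.00015259 V
Max error = LSB / 2 = 0.00015259 / 2 = 7.629e-05 V
Max error = 0.0763 mV

0.0763 mV


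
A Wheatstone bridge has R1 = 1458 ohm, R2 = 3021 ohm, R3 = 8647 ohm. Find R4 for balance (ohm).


At balance: R1*R4 = R2*R3, so R4 = R2*R3/R1.
R4 = 3021 * 8647 / 1458
R4 = 26122587 / 1458
R4 = 17916.73 ohm

17916.73 ohm


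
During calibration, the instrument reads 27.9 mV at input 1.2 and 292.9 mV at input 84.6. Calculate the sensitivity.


Sensitivity = (y2 - y1) / (x2 - x1).
S = (292.9 - 27.9) / (84.6 - 1.2)
S = 265.0 / 83.4
S = 3.1775 mV/unit

3.1775 mV/unit


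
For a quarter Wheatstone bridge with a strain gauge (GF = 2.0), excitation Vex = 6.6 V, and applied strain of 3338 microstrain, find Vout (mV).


Quarter bridge output: Vout = (GF * epsilon * Vex) / 4.
Vout = (2.0 * 3338e-6 * 6.6) / 4
Vout = 0.0440616 / 4 V
Vout = 0.0110154 V = 11.0154 mV

11.0154 mV


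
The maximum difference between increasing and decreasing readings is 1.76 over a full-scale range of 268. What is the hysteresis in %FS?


Hysteresis = (max difference / full scale) * 100%.
H = (1.76 / 268) * 100
H = 0.657 %FS

0.657 %FS


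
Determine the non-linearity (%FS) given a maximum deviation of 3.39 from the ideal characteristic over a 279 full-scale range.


Linearity error = (max deviation / full scale) * 100%.
Linearity = (3.39 / 279) * 100
Linearity = 1.215 %FS

1.215 %FS


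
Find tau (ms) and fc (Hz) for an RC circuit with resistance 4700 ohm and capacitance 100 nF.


Time constant: tau = R * C.
tau = 4700 * 1.00e-07 = 0.00047 s
tau = 0.47 ms
Cutoff frequency: fc = 1 / (2*pi*R*C).
fc = 1 / (2*pi*0.00047) = 338.63 Hz

tau = 0.47 ms, fc = 338.63 Hz


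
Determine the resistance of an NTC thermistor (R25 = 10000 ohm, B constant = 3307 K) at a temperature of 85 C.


NTC thermistor equation: Rt = R25 * exp(B * (1/T - 1/T25)).
T in Kelvin: 358.15 K, T25 = 298.15 K
1/T - 1/T25 = 1/358.15 - 1/298.15 = -0.00056189
B * (1/T - 1/T25) = 3307 * -0.00056189 = -1.8582
Rt = 10000 * exp(-1.8582) = 1559.6 ohm

1559.6 ohm


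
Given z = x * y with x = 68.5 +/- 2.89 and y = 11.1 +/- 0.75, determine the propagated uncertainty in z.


For a product z = x*y, the relative uncertainty is:
uz/z = sqrt((ux/x)^2 + (uy/y)^2)
Relative uncertainties: ux/x = 2.89/68.5 = 0.04219
uy/y = 0.75/11.1 = 0.067568
z = 68.5 * 11.1 = 760.4
uz = 760.4 * sqrt(0.04219^2 + 0.067568^2) = 60.568

60.568


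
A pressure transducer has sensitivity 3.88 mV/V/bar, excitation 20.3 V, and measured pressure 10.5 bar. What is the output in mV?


Output = sensitivity * Vex * P.
Vout = 3.88 * 20.3 * 10.5
Vout = 78.764 * 10.5
Vout = 827.02 mV

827.02 mV


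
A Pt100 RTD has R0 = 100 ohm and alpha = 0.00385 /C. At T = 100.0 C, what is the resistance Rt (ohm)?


The RTD equation: Rt = R0 * (1 + alpha * T).
Rt = 100 * (1 + 0.00385 * 100.0)
Rt = 100 * (1 + 0.385)
Rt = 100 * 1.385
Rt = 138.5 ohm

138.5 ohm


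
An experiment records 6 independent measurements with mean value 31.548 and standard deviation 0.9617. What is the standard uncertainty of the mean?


The standard uncertainty for Type A evaluation is u = s / sqrt(n).
u = 0.9617 / sqrt(6)
u = 0.9617 / 2.4495
u = 0.3926

0.3926


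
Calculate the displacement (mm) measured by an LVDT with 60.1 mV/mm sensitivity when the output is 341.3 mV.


Displacement = Vout / sensitivity.
d = 341.3 / 60.1
d = 5.679 mm

5.679 mm


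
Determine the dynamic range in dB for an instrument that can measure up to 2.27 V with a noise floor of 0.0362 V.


Dynamic range = 20 * log10(Vmax / Vnoise).
DR = 20 * log10(2.27 / 0.0362)
DR = 20 * log10(62.71)
DR = 35.95 dB

35.95 dB


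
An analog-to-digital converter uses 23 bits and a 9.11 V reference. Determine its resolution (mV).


The resolution (LSB) of an ADC is Vref / 2^n.
LSB = 9.11 / 2^23
LSB = 9.11 / 8388608
LSB = 1.09e-06 V = 0.001086 mV

0.001086 mV


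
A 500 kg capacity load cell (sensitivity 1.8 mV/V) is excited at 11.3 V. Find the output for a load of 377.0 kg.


Vout = rated_output * Vex * (load / capacity).
Vout = 1.8 * 11.3 * (377.0 / 500)
Vout = 1.8 * 11.3 * 0.754
Vout = 15.336 mV

15.336 mV


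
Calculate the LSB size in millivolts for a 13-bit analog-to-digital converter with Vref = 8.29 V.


The resolution (LSB) of an ADC is Vref / 2^n.
LSB = 8.29 / 2^13
LSB = 8.29 / 8192
LSB = 0.00101196 V = 1.01196289 mV

1.01196289 mV


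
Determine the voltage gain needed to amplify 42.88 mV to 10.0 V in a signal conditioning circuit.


Gain = Vout / Vin (converting to same units).
G = 10.0 V / 42.88 mV
G = 10000.0 mV / 42.88 mV
G = 233.21

233.21


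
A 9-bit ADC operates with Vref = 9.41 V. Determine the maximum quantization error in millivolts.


The maximum quantization error is +/- LSB/2.
LSB = Vref / 2^n = 9.41 / 512 = 0.01837891 V
Max error = LSB / 2 = 0.01837891 / 2 = 0.00918945 V
Max error = 9.1895 mV

9.1895 mV


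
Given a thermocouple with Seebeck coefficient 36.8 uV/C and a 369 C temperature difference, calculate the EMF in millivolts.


The thermocouple output V = sensitivity * dT.
V = 36.8 uV/C * 369 C
V = 13579.2 uV
V = 13.579 mV

13.579 mV


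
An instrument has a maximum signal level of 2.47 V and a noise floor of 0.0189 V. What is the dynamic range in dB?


Dynamic range = 20 * log10(Vmax / Vnoise).
DR = 20 * log10(2.47 / 0.0189)
DR = 20 * log10(130.69)
DR = 42.32 dB

42.32 dB


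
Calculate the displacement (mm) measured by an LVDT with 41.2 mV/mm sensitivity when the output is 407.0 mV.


Displacement = Vout / sensitivity.
d = 407.0 / 41.2
d = 9.879 mm

9.879 mm


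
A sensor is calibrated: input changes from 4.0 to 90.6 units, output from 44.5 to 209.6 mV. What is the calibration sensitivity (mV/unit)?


Sensitivity = (y2 - y1) / (x2 - x1).
S = (209.6 - 44.5) / (90.6 - 4.0)
S = 165.1 / 86.6
S = 1.9065 mV/unit

1.9065 mV/unit


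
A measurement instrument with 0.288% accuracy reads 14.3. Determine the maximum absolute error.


Absolute error = (accuracy% / 100) * reading.
Error = (0.288 / 100) * 14.3
Error = 0.00288 * 14.3
Error = 0.0412

0.0412


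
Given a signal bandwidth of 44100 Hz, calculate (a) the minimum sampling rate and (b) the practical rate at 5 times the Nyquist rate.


By Nyquist theorem, fs_min = 2 * fmax.
fs_min = 2 * 44100 = 88200 Hz
Practical rate = 5 * fs_min = 5 * 88200 = 441000 Hz

fs_min = 88200 Hz, fs_practical = 441000 Hz


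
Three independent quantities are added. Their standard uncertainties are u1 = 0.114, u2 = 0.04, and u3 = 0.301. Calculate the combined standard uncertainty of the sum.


For a sum of independent quantities, uc = sqrt(u1^2 + u2^2 + u3^2).
uc = sqrt(0.114^2 + 0.04^2 + 0.301^2)
uc = sqrt(0.012996 + 0.0016 + 0.090601)
uc = 0.3243

0.3243


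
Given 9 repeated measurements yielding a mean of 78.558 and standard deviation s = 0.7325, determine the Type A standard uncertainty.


The standard uncertainty for Type A evaluation is u = s / sqrt(n).
u = 0.7325 / sqrt(9)
u = 0.7325 / 3.0
u = 0.2442

0.2442


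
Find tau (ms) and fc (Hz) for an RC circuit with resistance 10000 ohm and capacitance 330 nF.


Time constant: tau = R * C.
tau = 10000 * 3.30e-07 = 0.0033 s
tau = 3.3 ms
Cutoff frequency: fc = 1 / (2*pi*R*C).
fc = 1 / (2*pi*0.0033) = 48.23 Hz

tau = 3.3 ms, fc = 48.23 Hz


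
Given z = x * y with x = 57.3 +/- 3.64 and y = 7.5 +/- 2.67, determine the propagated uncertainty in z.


For a product z = x*y, the relative uncertainty is:
uz/z = sqrt((ux/x)^2 + (uy/y)^2)
Relative uncertainties: ux/x = 3.64/57.3 = 0.063525
uy/y = 2.67/7.5 = 0.356
z = 57.3 * 7.5 = 429.8
uz = 429.8 * sqrt(0.063525^2 + 0.356^2) = 155.408

155.408


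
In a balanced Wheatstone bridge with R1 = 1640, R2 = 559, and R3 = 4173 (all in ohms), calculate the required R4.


At balance: R1*R4 = R2*R3, so R4 = R2*R3/R1.
R4 = 559 * 4173 / 1640
R4 = 2332707 / 1640
R4 = 1422.38 ohm

1422.38 ohm


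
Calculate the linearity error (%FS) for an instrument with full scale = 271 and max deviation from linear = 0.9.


Linearity error = (max deviation / full scale) * 100%.
Linearity = (0.9 / 271) * 100
Linearity = 0.332 %FS

0.332 %FS


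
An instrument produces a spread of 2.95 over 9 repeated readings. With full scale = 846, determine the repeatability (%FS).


Repeatability = (spread / full scale) * 100%.
R = (2.95 / 846) * 100
R = 0.349 %FS

0.349 %FS


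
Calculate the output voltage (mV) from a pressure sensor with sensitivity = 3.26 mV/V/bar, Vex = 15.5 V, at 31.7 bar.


Output = sensitivity * Vex * P.
Vout = 3.26 * 15.5 * 31.7
Vout = 50.53 * 31.7
Vout = 1601.8 mV

1601.8 mV


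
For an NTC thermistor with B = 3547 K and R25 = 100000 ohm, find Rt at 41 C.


NTC thermistor equation: Rt = R25 * exp(B * (1/T - 1/T25)).
T in Kelvin: 314.15 K, T25 = 298.15 K
1/T - 1/T25 = 1/314.15 - 1/298.15 = -0.00017082
B * (1/T - 1/T25) = 3547 * -0.00017082 = -0.6059
Rt = 100000 * exp(-0.6059) = 54557.7 ohm

54557.7 ohm


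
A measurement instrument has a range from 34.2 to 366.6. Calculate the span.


Span = upper range - lower range.
Span = 366.6 - (34.2)
Span = 332.4

332.4


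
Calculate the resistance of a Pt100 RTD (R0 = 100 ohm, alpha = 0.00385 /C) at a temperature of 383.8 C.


The RTD equation: Rt = R0 * (1 + alpha * T).
Rt = 100 * (1 + 0.00385 * 383.8)
Rt = 100 * (1 + 1.47763)
Rt = 100 * 2.47763
Rt = 247.763 ohm

247.763 ohm


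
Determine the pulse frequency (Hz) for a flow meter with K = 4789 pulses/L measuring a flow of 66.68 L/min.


Frequency = K * Q / 60 (converting L/min to L/s).
f = 4789 * 66.68 / 60
f = 319330.52 / 60
f = 5322.18 Hz

5322.18 Hz


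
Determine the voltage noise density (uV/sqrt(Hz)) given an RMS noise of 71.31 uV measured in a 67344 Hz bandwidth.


Noise spectral density = Vrms / sqrt(BW).
NSD = 71.31 / sqrt(67344)
NSD = 71.31 / 259.5072
NSD = 0.2748 uV/sqrt(Hz)

0.2748 uV/sqrt(Hz)


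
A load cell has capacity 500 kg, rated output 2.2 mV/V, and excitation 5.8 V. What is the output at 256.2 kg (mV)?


Vout = rated_output * Vex * (load / capacity).
Vout = 2.2 * 5.8 * (256.2 / 500)
Vout = 2.2 * 5.8 * 0.5124
Vout = 6.538 mV

6.538 mV


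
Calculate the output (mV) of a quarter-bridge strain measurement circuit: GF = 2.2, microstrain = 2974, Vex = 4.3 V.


Quarter bridge output: Vout = (GF * epsilon * Vex) / 4.
Vout = (2.2 * 2974e-6 * 4.3) / 4
Vout = 0.02813404 / 4 V
Vout = 0.00703351 V = 7.0335 mV

7.0335 mV


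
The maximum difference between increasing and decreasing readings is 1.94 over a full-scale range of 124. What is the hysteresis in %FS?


Hysteresis = (max difference / full scale) * 100%.
H = (1.94 / 124) * 100
H = 1.565 %FS

1.565 %FS


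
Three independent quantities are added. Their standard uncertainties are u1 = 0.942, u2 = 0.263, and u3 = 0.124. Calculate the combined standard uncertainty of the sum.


For a sum of independent quantities, uc = sqrt(u1^2 + u2^2 + u3^2).
uc = sqrt(0.942^2 + 0.263^2 + 0.124^2)
uc = sqrt(0.887364 + 0.069169 + 0.015376)
uc = 0.9859

0.9859


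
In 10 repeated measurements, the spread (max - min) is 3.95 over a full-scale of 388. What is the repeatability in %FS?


Repeatability = (spread / full scale) * 100%.
R = (3.95 / 388) * 100
R = 1.018 %FS

1.018 %FS


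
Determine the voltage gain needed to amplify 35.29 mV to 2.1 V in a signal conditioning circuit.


Gain = Vout / Vin (converting to same units).
G = 2.1 V / 35.29 mV
G = 2100.0 mV / 35.29 mV
G = 59.51

59.51


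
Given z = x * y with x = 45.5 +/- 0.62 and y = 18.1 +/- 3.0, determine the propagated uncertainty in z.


For a product z = x*y, the relative uncertainty is:
uz/z = sqrt((ux/x)^2 + (uy/y)^2)
Relative uncertainties: ux/x = 0.62/45.5 = 0.013626
uy/y = 3.0/18.1 = 0.165746
z = 45.5 * 18.1 = 823.6
uz = 823.6 * sqrt(0.013626^2 + 0.165746^2) = 136.961

136.961


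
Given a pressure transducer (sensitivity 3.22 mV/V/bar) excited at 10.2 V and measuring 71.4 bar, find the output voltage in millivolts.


Output = sensitivity * Vex * P.
Vout = 3.22 * 10.2 * 71.4
Vout = 32.844 * 71.4
Vout = 2345.06 mV

2345.06 mV


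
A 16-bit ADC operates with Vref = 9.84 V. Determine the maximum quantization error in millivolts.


The maximum quantization error is +/- LSB/2.
LSB = Vref / 2^n = 9.84 / 65536 = 0.00015015 V
Max error = LSB / 2 = 0.00015015 / 2 = 7.507e-05 V
Max error = 0.0751 mV

0.0751 mV


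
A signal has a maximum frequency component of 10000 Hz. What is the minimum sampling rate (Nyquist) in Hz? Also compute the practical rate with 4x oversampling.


By Nyquist theorem, fs_min = 2 * fmax.
fs_min = 2 * 10000 = 20000 Hz
Practical rate = 4 * fs_min = 4 * 20000 = 80000 Hz

fs_min = 20000 Hz, fs_practical = 80000 Hz


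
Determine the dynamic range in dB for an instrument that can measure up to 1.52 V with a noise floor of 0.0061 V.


Dynamic range = 20 * log10(Vmax / Vnoise).
DR = 20 * log10(1.52 / 0.0061)
DR = 20 * log10(249.18)
DR = 47.93 dB

47.93 dB


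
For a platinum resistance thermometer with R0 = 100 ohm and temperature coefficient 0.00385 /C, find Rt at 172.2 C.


The RTD equation: Rt = R0 * (1 + alpha * T).
Rt = 100 * (1 + 0.00385 * 172.2)
Rt = 100 * (1 + 0.66297)
Rt = 100 * 1.66297
Rt = 166.297 ohm

166.297 ohm


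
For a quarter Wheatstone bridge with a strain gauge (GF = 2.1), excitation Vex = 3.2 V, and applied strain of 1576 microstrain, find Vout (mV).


Quarter bridge output: Vout = (GF * epsilon * Vex) / 4.
Vout = (2.1 * 1576e-6 * 3.2) / 4
Vout = 0.01059072 / 4 V
Vout = 0.00264768 V = 2.6477 mV

2.6477 mV


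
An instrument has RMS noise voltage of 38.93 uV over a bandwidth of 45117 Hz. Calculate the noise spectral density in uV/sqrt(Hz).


Noise spectral density = Vrms / sqrt(BW).
NSD = 38.93 / sqrt(45117)
NSD = 38.93 / 212.4076
NSD = 0.1833 uV/sqrt(Hz)

0.1833 uV/sqrt(Hz)


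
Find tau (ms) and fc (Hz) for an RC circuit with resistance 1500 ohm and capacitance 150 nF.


Time constant: tau = R * C.
tau = 1500 * 1.50e-07 = 0.000225 s
tau = 0.225 ms
Cutoff frequency: fc = 1 / (2*pi*R*C).
fc = 1 / (2*pi*0.000225) = 707.36 Hz

tau = 0.225 ms, fc = 707.36 Hz


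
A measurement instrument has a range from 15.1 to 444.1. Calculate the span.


Span = upper range - lower range.
Span = 444.1 - (15.1)
Span = 429.0

429.0


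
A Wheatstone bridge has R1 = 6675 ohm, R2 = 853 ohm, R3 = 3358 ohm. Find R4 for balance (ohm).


At balance: R1*R4 = R2*R3, so R4 = R2*R3/R1.
R4 = 853 * 3358 / 6675
R4 = 2864374 / 6675
R4 = 429.12 ohm

429.12 ohm


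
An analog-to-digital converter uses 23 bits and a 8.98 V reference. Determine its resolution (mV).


The resolution (LSB) of an ADC is Vref / 2^n.
LSB = 8.98 / 2^23
LSB = 8.98 / 8388608
LSB = 1.07e-06 V = 0.0010705 mV

0.0010705 mV


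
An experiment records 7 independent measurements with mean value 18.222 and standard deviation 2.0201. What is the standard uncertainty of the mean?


The standard uncertainty for Type A evaluation is u = s / sqrt(n).
u = 2.0201 / sqrt(7)
u = 2.0201 / 2.6458
u = 0.7635

0.7635


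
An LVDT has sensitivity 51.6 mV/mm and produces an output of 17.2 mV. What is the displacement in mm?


Displacement = Vout / sensitivity.
d = 17.2 / 51.6
d = 0.333 mm

0.333 mm


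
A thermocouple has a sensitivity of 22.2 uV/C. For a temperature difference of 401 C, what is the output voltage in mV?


The thermocouple output V = sensitivity * dT.
V = 22.2 uV/C * 401 C
V = 8902.2 uV
V = 8.902 mV

8.902 mV


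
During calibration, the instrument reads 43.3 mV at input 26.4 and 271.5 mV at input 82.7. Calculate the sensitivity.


Sensitivity = (y2 - y1) / (x2 - x1).
S = (271.5 - 43.3) / (82.7 - 26.4)
S = 228.2 / 56.3
S = 4.0533 mV/unit

4.0533 mV/unit


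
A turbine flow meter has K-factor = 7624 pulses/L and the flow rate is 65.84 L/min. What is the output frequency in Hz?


Frequency = K * Q / 60 (converting L/min to L/s).
f = 7624 * 65.84 / 60
f = 501964.16 / 60
f = 8366.07 Hz

8366.07 Hz


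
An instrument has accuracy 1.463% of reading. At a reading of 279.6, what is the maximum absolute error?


Absolute error = (accuracy% / 100) * reading.
Error = (1.463 / 100) * 279.6
Error = 0.01463 * 279.6
Error = 4.0905

4.0905


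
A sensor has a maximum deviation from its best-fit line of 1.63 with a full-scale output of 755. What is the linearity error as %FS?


Linearity error = (max deviation / full scale) * 100%.
Linearity = (1.63 / 755) * 100
Linearity = 0.216 %FS

0.216 %FS


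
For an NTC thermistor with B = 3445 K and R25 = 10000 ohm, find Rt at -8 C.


NTC thermistor equation: Rt = R25 * exp(B * (1/T - 1/T25)).
T in Kelvin: 265.15 K, T25 = 298.15 K
1/T - 1/T25 = 1/265.15 - 1/298.15 = 0.00041743
B * (1/T - 1/T25) = 3445 * 0.00041743 = 1.4381
Rt = 10000 * exp(1.4381) = 42125.1 ohm

42125.1 ohm


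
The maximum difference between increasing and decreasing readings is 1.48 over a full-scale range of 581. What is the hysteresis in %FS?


Hysteresis = (max difference / full scale) * 100%.
H = (1.48 / 581) * 100
H = 0.255 %FS

0.255 %FS


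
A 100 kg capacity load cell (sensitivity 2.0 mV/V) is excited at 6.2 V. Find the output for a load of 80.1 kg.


Vout = rated_output * Vex * (load / capacity).
Vout = 2.0 * 6.2 * (80.1 / 100)
Vout = 2.0 * 6.2 * 0.801
Vout = 9.932 mV

9.932 mV


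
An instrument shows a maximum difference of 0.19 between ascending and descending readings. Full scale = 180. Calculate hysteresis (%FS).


Hysteresis = (max difference / full scale) * 100%.
H = (0.19 / 180) * 100
H = 0.106 %FS

0.106 %FS


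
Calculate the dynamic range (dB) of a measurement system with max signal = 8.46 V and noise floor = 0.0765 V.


Dynamic range = 20 * log10(Vmax / Vnoise).
DR = 20 * log10(8.46 / 0.0765)
DR = 20 * log10(110.59)
DR = 40.87 dB

40.87 dB


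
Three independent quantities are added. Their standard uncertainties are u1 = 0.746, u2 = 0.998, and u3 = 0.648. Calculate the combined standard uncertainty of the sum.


For a sum of independent quantities, uc = sqrt(u1^2 + u2^2 + u3^2).
uc = sqrt(0.746^2 + 0.998^2 + 0.648^2)
uc = sqrt(0.556516 + 0.996004 + 0.419904)
uc = 1.4044

1.4044


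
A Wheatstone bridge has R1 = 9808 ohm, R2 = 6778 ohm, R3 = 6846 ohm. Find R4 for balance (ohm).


At balance: R1*R4 = R2*R3, so R4 = R2*R3/R1.
R4 = 6778 * 6846 / 9808
R4 = 46402188 / 9808
R4 = 4731.06 ohm

4731.06 ohm


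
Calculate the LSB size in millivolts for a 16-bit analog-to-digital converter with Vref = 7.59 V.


The resolution (LSB) of an ADC is Vref / 2^n.
LSB = 7.59 / 2^16
LSB = 7.59 / 65536
LSB = 0.00011581 V = 0.11581421 mV

0.11581421 mV


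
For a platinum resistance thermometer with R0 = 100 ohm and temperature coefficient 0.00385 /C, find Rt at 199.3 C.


The RTD equation: Rt = R0 * (1 + alpha * T).
Rt = 100 * (1 + 0.00385 * 199.3)
Rt = 100 * (1 + 0.767305)
Rt = 100 * 1.767305
Rt = 176.73 ohm

176.73 ohm


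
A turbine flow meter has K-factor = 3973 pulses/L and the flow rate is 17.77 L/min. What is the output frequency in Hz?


Frequency = K * Q / 60 (converting L/min to L/s).
f = 3973 * 17.77 / 60
f = 70600.21 / 60
f = 1176.67 Hz

1176.67 Hz


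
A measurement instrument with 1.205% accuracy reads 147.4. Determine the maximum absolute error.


Absolute error = (accuracy% / 100) * reading.
Error = (1.205 / 100) * 147.4
Error = 0.01205 * 147.4
Error = 1.7762

1.7762


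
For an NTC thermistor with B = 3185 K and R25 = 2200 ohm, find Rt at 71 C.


NTC thermistor equation: Rt = R25 * exp(B * (1/T - 1/T25)).
T in Kelvin: 344.15 K, T25 = 298.15 K
1/T - 1/T25 = 1/344.15 - 1/298.15 = -0.00044831
B * (1/T - 1/T25) = 3185 * -0.00044831 = -1.4279
Rt = 2200 * exp(-1.4279) = 527.6 ohm

527.6 ohm


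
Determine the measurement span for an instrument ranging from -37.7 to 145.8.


Span = upper range - lower range.
Span = 145.8 - (-37.7)
Span = 183.5

183.5


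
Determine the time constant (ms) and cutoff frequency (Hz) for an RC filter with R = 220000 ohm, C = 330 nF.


Time constant: tau = R * C.
tau = 220000 * 3.30e-07 = 0.0726 s
tau = 72.6 ms
Cutoff frequency: fc = 1 / (2*pi*R*C).
fc = 1 / (2*pi*0.0726) = 2.19 Hz

tau = 72.6 ms, fc = 2.19 Hz


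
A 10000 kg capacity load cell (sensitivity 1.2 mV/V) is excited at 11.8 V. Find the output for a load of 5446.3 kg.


Vout = rated_output * Vex * (load / capacity).
Vout = 1.2 * 11.8 * (5446.3 / 10000)
Vout = 1.2 * 11.8 * 0.54463
Vout = 7.712 mV

7.712 mV


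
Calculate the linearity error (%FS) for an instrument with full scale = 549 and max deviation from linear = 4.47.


Linearity error = (max deviation / full scale) * 100%.
Linearity = (4.47 / 549) * 100
Linearity = 0.814 %FS

0.814 %FS


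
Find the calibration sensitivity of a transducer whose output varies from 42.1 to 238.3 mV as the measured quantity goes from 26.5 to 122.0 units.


Sensitivity = (y2 - y1) / (x2 - x1).
S = (238.3 - 42.1) / (122.0 - 26.5)
S = 196.2 / 95.5
S = 2.0545 mV/unit

2.0545 mV/unit


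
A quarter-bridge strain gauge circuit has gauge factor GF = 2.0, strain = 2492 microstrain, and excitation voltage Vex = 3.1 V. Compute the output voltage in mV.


Quarter bridge output: Vout = (GF * epsilon * Vex) / 4.
Vout = (2.0 * 2492e-6 * 3.1) / 4
Vout = 0.0154504 / 4 V
Vout = 0.0038626 V = 3.8626 mV

3.8626 mV


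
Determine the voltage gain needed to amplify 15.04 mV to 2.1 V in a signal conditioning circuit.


Gain = Vout / Vin (converting to same units).
G = 2.1 V / 15.04 mV
G = 2100.0 mV / 15.04 mV
G = 139.63

139.63


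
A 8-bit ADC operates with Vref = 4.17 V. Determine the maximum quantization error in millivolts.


The maximum quantization error is +/- LSB/2.
LSB = Vref / 2^n = 4.17 / 256 = 0.01628906 V
Max error = LSB / 2 = 0.01628906 / 2 = 0.00814453 V
Max error = 8.1445 mV

8.1445 mV


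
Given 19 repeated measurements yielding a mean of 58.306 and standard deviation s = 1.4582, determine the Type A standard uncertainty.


The standard uncertainty for Type A evaluation is u = s / sqrt(n).
u = 1.4582 / sqrt(19)
u = 1.4582 / 4.3589
u = 0.3345

0.3345


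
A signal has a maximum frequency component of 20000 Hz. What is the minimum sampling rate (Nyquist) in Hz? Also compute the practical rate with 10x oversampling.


By Nyquist theorem, fs_min = 2 * fmax.
fs_min = 2 * 20000 = 40000 Hz
Practical rate = 10 * fs_min = 10 * 40000 = 400000 Hz

fs_min = 40000 Hz, fs_practical = 400000 Hz


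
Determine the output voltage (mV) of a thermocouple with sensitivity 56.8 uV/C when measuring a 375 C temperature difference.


The thermocouple output V = sensitivity * dT.
V = 56.8 uV/C * 375 C
V = 21300.0 uV
V = 21.3 mV

21.3 mV


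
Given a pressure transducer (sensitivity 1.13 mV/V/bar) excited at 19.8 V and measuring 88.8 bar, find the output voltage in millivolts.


Output = sensitivity * Vex * P.
Vout = 1.13 * 19.8 * 88.8
Vout = 22.374 * 88.8
Vout = 1986.81 mV

1986.81 mV


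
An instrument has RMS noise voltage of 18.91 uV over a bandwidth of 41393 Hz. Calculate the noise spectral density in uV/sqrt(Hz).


Noise spectral density = Vrms / sqrt(BW).
NSD = 18.91 / sqrt(41393)
NSD = 18.91 / 203.4527
NSD = 0.0929 uV/sqrt(Hz)

0.0929 uV/sqrt(Hz)


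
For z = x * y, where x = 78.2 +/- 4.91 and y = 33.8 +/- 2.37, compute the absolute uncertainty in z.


For a product z = x*y, the relative uncertainty is:
uz/z = sqrt((ux/x)^2 + (uy/y)^2)
Relative uncertainties: ux/x = 4.91/78.2 = 0.062788
uy/y = 2.37/33.8 = 0.070118
z = 78.2 * 33.8 = 2643.2
uz = 2643.2 * sqrt(0.062788^2 + 0.070118^2) = 248.779

248.779


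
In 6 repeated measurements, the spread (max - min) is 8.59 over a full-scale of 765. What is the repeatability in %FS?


Repeatability = (spread / full scale) * 100%.
R = (8.59 / 765) * 100
R = 1.123 %FS

1.123 %FS


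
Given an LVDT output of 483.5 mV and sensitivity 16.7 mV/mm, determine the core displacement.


Displacement = Vout / sensitivity.
d = 483.5 / 16.7
d = 28.952 mm

28.952 mm


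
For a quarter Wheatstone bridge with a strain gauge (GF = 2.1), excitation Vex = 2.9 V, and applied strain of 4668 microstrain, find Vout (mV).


Quarter bridge output: Vout = (GF * epsilon * Vex) / 4.
Vout = (2.1 * 4668e-6 * 2.9) / 4
Vout = 0.02842812 / 4 V
Vout = 0.00710703 V = 7.107 mV

7.107 mV


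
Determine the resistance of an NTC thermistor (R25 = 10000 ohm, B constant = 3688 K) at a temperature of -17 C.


NTC thermistor equation: Rt = R25 * exp(B * (1/T - 1/T25)).
T in Kelvin: 256.15 K, T25 = 298.15 K
1/T - 1/T25 = 1/256.15 - 1/298.15 = 0.00054995
B * (1/T - 1/T25) = 3688 * 0.00054995 = 2.0282
Rt = 10000 * exp(2.0282) = 76004.0 ohm

76004.0 ohm


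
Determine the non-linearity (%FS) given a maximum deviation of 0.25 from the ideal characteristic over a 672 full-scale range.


Linearity error = (max deviation / full scale) * 100%.
Linearity = (0.25 / 672) * 100
Linearity = 0.037 %FS

0.037 %FS


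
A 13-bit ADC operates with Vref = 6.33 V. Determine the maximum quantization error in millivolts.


The maximum quantization error is +/- LSB/2.
LSB = Vref / 2^n = 6.33 / 8192 = 0.00077271 V
Max error = LSB / 2 = 0.00077271 / 2 = 0.00038635 V
Max error = 0.3864 mV

0.3864 mV
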